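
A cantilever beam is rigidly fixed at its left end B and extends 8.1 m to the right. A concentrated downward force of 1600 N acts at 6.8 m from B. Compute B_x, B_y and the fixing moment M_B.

B_x = 0, B_y = 1600 N, M_B = 10880 N·m

ΣF_x = 0: B_x = 0.
ΣF_y = 0: B_y − 1600 = 0 → B_y = 1600 N.
ΣM about B: M_B − 1600·6.8 = 0 → M_B = 10880 N·m.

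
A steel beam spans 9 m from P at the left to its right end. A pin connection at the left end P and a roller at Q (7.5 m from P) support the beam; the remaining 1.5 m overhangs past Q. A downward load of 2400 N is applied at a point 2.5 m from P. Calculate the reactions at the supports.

Moments about P: Q_y·7.5 − 2400·2.5 = 0 → Q_y = 6000/7.5 = 800.0 N.
ΣF_y = 0: P_y + 800 − 2400 = 0 → P_y = 1600 N.
ΣF_x = 0: no horizontal applied forces, so P_x = 0.

P_x = 0, P_y = 1600 N, Q_y = 800.0 N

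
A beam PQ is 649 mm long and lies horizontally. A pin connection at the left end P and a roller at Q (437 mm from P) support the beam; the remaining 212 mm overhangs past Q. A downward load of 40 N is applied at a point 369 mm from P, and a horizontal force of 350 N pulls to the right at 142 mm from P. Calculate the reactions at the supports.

P_x = -350.0 N, P_y = 6.224 N, Q_y = 33.78 N

Moments about P: Q_y·437 − 40·369 = 0 → Q_y = 14760/437 = 33.7757 ≈ 33.78 N.
ΣF_y = 0: P_y + 33.7757 − 40 = 0 → P_y = 6.224 N.
ΣF_x = 0: P_x + 350 = 0 → P_x = -350.0 N.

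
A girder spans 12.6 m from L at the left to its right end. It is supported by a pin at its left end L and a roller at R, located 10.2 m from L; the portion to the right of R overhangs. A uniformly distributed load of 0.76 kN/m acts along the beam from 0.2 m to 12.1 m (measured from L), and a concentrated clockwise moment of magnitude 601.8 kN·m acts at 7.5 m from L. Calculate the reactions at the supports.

L_x = 0, L_y = -55.41 kN, R_y = 64.45 kN

Resultant of the distributed load: 0.76 × 11.9 = 9.044 kN at 6.15 m from L.
ΣM about L: R_y·10.2 − (0.76·11.9)·6.15 − 601.8 = 0 → R_y = 657.4206/10.2 = 64.453 ≈ 64.45 kN.
ΣF_y = 0: L_y + 64.453 − 0.76·11.9 = 0 → L_y = -55.41 kN.
ΣF_x = 0: no horizontal applied forces, so L_x = 0.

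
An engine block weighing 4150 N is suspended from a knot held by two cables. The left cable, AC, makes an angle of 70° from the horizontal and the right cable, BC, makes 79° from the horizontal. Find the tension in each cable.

T_AC = 1537 N, T_BC = 2756 N

ΣF_x = 0: −T_AC·cos70° + T_BC·cos79° = 0 → T_BC = 1.79247·T_AC.
ΣF_y = 0: T_AC·sin70° + T_BC·sin79° = 4150.
Substitute: T_AC·(0.939693 + 1.79247·0.981627) = 4150 → T_AC = 1537.48 ≈ 1537 N.
Then T_BC = 1.79247 × 1537.48 = 2756 N.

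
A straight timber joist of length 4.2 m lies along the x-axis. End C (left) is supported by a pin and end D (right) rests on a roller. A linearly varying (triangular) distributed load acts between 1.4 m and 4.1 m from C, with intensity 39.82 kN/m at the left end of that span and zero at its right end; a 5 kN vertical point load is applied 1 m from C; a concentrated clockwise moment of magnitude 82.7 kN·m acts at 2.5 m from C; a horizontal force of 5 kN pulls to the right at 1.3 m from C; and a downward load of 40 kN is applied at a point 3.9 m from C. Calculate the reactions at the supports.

C_x = -5.000 kN, C_y = 11.29 kN, D_y = 87.46 kN

Resultant of the triangular load: ½ × 39.82 × 2.7 = 53.757 kN, acting at 2.3 m from C (one-third of the span from the peak).
Taking moments about C: D_y·4.2 − (½·39.82·2.7)·2.3 − 5·1 − 82.7 − 40·3.9 = 0 → D_y = 367.3411/4.2 = 87.4622 ≈ 87.46 kN.
ΣF_y = 0: C_y + 87.4622 − ½·39.82·2.7 − 5 − 40 = 0 → C_y = 11.29 kN.
ΣF_x = 0: C_x + 5 = 0 → C_x = -5.000 kN.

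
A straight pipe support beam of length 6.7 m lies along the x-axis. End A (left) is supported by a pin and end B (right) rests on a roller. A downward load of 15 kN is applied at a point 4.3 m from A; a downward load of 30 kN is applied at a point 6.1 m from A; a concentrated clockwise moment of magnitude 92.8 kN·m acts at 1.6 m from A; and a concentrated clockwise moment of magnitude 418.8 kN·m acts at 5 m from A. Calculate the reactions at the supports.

A_x = 0, A_y = -68.30 kN, B_y = 113.3 kN

Moments about A: B_y·6.7 − 15·4.3 − 30·6.1 − 92.8 − 418.8 = 0 → B_y = 759.1/6.7 = 113.299 ≈ 113.3 kN.
ΣF_y = 0: A_y + 113.299 − 15 − 30 = 0 → A_y = -68.30 kN.
ΣF_x = 0: no horizontal applied forces, so A_x = 0.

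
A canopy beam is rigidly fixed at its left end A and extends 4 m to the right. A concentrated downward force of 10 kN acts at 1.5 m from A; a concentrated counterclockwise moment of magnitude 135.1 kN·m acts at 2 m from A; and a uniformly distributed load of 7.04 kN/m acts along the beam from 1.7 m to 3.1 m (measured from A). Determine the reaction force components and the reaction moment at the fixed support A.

Resultant of the distributed load: 7.04 × 1.4 = 9.856 kN at 2.4 m from A.
ΣF_x = 0: A_x = 0.
ΣF_y = 0: A_y − 10 − 7.04·1.4 = 0 → A_y = 19.86 kN.
ΣM about A: M_A − 10·1.5 + 135.1 − (7.04·1.4)·2.4 = 0 → M_A = -96.45 kN·m.

A_x = 0, A_y = 19.86 kN, M_A = -96.45 kN·m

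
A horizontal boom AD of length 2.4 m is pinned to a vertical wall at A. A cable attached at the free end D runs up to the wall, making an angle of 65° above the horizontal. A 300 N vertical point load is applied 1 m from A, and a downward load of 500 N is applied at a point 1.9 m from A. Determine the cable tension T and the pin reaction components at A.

T = 574.7 N, A_x = 242.9 N, A_y = 279.2 N

ΣM about A: T·sin65°·2.4 − 300·1 − 500·1.9 = 0 → T = 1250/(2.4·0.906308) = 574.676 ≈ 574.7 N.
ΣF_x = 0: A_x − T·cos65° = 0 → A_x = 574.676 × 0.422618 = 242.9 N.
ΣF_y = 0: A_y + T·sin65° − 300 − 500 = 0 → A_y = 800 − 574.676 × 0.906308 = 279.2 N.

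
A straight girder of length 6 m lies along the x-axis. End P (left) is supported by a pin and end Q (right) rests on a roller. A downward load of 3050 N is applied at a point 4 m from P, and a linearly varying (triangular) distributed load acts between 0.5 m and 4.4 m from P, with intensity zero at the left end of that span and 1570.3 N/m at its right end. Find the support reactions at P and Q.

Resultant of the triangular load: ½ × 1570.3 × 3.9 = 3062.085 N, acting at 3.1 m from P (one-third of the span from the peak).
Moments about P: Q_y·6 − 3050·4 − (½·1570.3·3.9)·3.1 = 0 → Q_y = 21692.4635/6 = 3615.41 ≈ 3615 N.
ΣF_y = 0: P_y + 3615.41 − 3050 − ½·1570.3·3.9 = 0 → P_y = 2497 N.
ΣF_x = 0: no horizontal applied forces, so P_x = 0.

P_x = 0, P_y = 2497 N, Q_y = 3615 N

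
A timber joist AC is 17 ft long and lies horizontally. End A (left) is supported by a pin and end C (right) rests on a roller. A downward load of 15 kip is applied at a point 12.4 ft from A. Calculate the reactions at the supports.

ΣM about A: C_y·17 − 15·12.4 = 0 → C_y = 186/17 = 10.9412 ≈ 10.94 kip.
ΣF_y = 0: A_y + 10.9412 − 15 = 0 → A_y = 4.059 kip.
ΣF_x = 0: no horizontal applied forces, so A_x = 0.

A_x = 0, A_y = 4.059 kip, C_y = 10.94 kip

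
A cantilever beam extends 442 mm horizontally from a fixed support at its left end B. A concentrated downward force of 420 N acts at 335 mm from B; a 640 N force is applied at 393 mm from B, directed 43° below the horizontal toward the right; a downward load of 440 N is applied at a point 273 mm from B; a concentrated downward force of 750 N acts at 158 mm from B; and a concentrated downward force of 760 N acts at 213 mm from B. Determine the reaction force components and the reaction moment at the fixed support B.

ΣF_x = 0: B_x + 640·cos43° = 0 → B_x = -468.1 N.
ΣF_y = 0: B_y − 420 − 640·sin43° − 440 − 750 − 760 = 0 → B_y = 2806 N.
ΣM about B: M_B − 420·335 − 640·sin43°·393 − 440·273 − 750·158 − 760·213 = 0 → M_B = 712700 N·mm.

B_x = -468.1 N, B_y = 2806 N, M_B = 712700 N·mm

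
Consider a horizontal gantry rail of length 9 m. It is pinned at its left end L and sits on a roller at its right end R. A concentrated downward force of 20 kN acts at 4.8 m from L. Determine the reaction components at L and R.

L_x = 0, L_y = 9.333 kN, R_y = 10.67 kN

ΣM about L: R_y·9 − 20·4.8 = 0 → R_y = 96/9 = 10.6667 ≈ 10.67 kN.
ΣF_y = 0: L_y + 10.6667 − 20 = 0 → L_y = 9.333 kN.
ΣF_x = 0: no horizontal applied forces, so L_x = 0.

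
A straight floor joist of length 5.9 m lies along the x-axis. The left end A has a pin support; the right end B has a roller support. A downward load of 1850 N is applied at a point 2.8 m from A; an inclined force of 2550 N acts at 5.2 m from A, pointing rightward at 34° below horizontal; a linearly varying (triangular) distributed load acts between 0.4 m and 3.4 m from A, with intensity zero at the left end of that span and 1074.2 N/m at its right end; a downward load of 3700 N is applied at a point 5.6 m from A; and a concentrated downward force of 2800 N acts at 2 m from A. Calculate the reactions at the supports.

Resultant of the triangular load: ½ × 1074.2 × 3 = 1611.3 N, acting at 2.4 m from A (one-third of the span from the peak).
Taking moments about A: B_y·5.9 − 1850·2.8 − 2550·sin34°·5.2 − (½·1074.2·3)·2.4 − 3700·5.6 − 2800·2 = 0 → B_y = 42782/5.9 = 7251.19 ≈ 7251 N.
ΣF_y = 0: A_y + 7251.19 − 1850 − 2550·sin34° − ½·1074.2·3 − 3700 − 2800 = 0 → A_y = 4136 N.
ΣF_x = 0: A_x + 2550·cos34° = 0 → A_x = -2114 N.

A_x = -2114 N, A_y = 4136 N, B_y = 7251 N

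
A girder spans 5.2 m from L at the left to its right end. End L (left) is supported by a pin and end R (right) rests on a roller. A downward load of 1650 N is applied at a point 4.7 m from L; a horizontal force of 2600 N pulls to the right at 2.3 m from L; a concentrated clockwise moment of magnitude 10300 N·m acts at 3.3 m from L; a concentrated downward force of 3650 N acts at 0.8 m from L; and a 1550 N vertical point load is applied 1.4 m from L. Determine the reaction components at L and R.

ΣM about L: R_y·5.2 − 1650·4.7 − 10300 − 3650·0.8 − 1550·1.4 = 0 → R_y = 23145/5.2 = 4450.96 ≈ 4451 N.
ΣF_y = 0: L_y + 4450.96 − 1650 − 3650 − 1550 = 0 → L_y = 2399 N.
ΣF_x = 0: L_x + 2600 = 0 → L_x = -2600 N.

L_x = -2600 N, L_y = 2399 N, R_y = 4451 N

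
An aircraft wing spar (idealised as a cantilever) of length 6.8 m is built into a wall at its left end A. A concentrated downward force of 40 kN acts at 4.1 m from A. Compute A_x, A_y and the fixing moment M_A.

A_x = 0, A_y = 40.00 kN, M_A = 164.0 kN·m

ΣF_x = 0: A_x = 0.
ΣF_y = 0: A_y − 40 = 0 → A_y = 40.00 kN.
ΣM about A: M_A − 40·4.1 = 0 → M_A = 164.0 kN·m.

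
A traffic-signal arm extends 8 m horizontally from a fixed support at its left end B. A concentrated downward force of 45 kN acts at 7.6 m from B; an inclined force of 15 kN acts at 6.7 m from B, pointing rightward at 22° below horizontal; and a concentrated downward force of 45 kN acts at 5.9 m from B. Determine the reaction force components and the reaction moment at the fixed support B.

B_x = -13.91 kN, B_y = 95.62 kN, M_B = 645.1 kN·m

ΣF_x = 0: B_x + 15·cos22° = 0 → B_x = -13.91 kN.
ΣF_y = 0: B_y − 45 − 15·sin22° − 45 = 0 → B_y = 95.62 kN.
ΣM about B: M_B − 45·7.6 − 15·sin22°·6.7 − 45·5.9 = 0 → M_B = 645.1 kN·m.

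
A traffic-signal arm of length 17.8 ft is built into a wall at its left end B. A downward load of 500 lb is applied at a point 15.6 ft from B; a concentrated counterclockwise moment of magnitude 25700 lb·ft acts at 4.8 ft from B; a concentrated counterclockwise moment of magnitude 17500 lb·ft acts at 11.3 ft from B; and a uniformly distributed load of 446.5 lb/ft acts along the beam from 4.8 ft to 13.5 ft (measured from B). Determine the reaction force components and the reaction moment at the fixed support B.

B_x = 0, B_y = 4385 lb, M_B = 143.6 lb·ft

Resultant of the distributed load: 446.5 × 8.7 = 3884.55 lb at 9.15 ft from B.
ΣF_x = 0: B_x = 0.
ΣF_y = 0: B_y − 500 − 446.5·8.7 = 0 → B_y = 4385 lb.
ΣM about B: M_B − 500·15.6 + 25700 + 17500 − (446.5·8.7)·9.15 = 0 → M_B = 143.6 lb·ft.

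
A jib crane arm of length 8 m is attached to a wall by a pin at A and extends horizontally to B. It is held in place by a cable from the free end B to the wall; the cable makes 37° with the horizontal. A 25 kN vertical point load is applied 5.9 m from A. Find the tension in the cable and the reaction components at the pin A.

ΣM about A: T·sin37°·8 − 25·5.9 = 0 → T = 147.5/(8·0.601815) = 30.6365 ≈ 30.64 kN.
ΣF_x = 0: A_x − T·cos37° = 0 → A_x = 30.6365 × 0.798636 = 24.47 kN.
ΣF_y = 0: A_y + T·sin37° − 25 = 0 → A_y = 25 − 30.6365 × 0.601815 = 6.562 kN.

T = 30.64 kN, A_x = 24.47 kN, A_y = 6.562 kN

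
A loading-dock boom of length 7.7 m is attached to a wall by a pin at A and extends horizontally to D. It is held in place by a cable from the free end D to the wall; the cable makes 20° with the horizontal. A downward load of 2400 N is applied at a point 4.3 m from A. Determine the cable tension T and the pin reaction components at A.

ΣM about A: T·sin20°·7.7 − 2400·4.3 = 0 → T = 10320/(7.7·0.34202) = 3918.66 ≈ 3919 N.
ΣF_x = 0: A_x − T·cos20° = 0 → A_x = 3918.66 × 0.939693 = 3682 N.
ΣF_y = 0: A_y + T·sin20° − 2400 = 0 → A_y = 2400 − 3918.66 × 0.34202 = 1060 N.

T = 3919 N, A_x = 3682 N, A_y = 1060 N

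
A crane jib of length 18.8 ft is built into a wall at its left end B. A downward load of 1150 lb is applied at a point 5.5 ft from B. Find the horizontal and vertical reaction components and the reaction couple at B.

B_x = 0, B_y = 1150 lb, M_B = 6325 lb·ft

ΣF_x = 0: B_x = 0.
ΣF_y = 0: B_y − 1150 = 0 → B_y = 1150 lb.
ΣM about B: M_B − 1150·5.5 = 0 → M_B = 6325 lb·ft.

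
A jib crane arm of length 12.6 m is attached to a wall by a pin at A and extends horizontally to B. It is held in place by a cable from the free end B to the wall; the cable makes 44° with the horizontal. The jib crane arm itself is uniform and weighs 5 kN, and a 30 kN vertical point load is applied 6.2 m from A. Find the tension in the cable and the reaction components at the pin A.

ΣM about A: T·sin44°·12.6 − 5·6.3 − 30·6.2 = 0 → T = 217.5/(12.6·0.694658) = 24.8495 ≈ 24.85 kN.
ΣF_x = 0: A_x − T·cos44° = 0 → A_x = 24.8495 × 0.71934 = 17.88 kN.
ΣF_y = 0: A_y + T·sin44° − 5 − 30 = 0 → A_y = 35 − 24.8495 × 0.694658 = 17.74 kN.

T = 24.85 kN, A_x = 17.88 kN, A_y = 17.74 kN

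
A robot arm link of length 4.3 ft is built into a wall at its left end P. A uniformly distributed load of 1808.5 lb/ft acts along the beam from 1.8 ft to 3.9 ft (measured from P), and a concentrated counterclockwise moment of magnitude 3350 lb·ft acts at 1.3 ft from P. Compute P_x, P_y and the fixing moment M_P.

Resultant of the distributed load: 1808.5 × 2.1 = 3797.85 lb at 2.85 ft from P.
ΣF_x = 0: P_x = 0.
ΣF_y = 0: P_y − 1808.5·2.1 = 0 → P_y = 3798 lb.
ΣM about P: M_P − (1808.5·2.1)·2.85 + 3350 = 0 → M_P = 7474 lb·ft.

P_x = 0, P_y = 3798 lb, M_P = 7474 lb·ft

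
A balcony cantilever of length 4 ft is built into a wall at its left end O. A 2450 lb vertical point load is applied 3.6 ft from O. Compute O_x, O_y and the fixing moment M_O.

ΣF_x = 0: O_x = 0.
ΣF_y = 0: O_y − 2450 = 0 → O_y = 2450 lb.
ΣM about O: M_O − 2450·3.6 = 0 → M_O = 8820 lb·ft.

O_x = 0, O_y = 2450 lb, M_O = 8820 lb·ft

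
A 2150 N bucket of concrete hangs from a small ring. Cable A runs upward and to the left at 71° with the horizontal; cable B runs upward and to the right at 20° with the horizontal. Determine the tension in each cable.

T_A = 2021 N, T_B = 700.1 N

ΣF_x = 0: −T_A·cos71° + T_B·cos20° = 0 → T_B = 0.346462·T_A.
ΣF_y = 0: T_A·sin71° + T_B·sin20° = 2150.
Substitute: T_A·(0.945519 + 0.346462·0.34202) = 2150 → T_A = 2020.65 ≈ 2021 N.
Then T_B = 0.346462 × 2020.65 = 700.1 N.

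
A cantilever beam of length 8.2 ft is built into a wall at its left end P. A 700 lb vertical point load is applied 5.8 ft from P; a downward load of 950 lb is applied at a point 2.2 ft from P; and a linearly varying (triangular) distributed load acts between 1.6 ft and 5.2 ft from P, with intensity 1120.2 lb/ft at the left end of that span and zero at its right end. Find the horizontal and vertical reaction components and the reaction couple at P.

P_x = 0, P_y = 3666 lb, M_P = 11800 lb·ft

Resultant of the triangular load: ½ × 1120.2 × 3.6 = 2016.36 lb, acting at 2.8 ft from P (one-third of the span from the peak).
ΣF_x = 0: P_x = 0.
ΣF_y = 0: P_y − 700 − 950 − ½·1120.2·3.6 = 0 → P_y = 3666 lb.
ΣM about P: M_P − 700·5.8 − 950·2.2 − (½·1120.2·3.6)·2.8 = 0 → M_P = 11800 lb·ft.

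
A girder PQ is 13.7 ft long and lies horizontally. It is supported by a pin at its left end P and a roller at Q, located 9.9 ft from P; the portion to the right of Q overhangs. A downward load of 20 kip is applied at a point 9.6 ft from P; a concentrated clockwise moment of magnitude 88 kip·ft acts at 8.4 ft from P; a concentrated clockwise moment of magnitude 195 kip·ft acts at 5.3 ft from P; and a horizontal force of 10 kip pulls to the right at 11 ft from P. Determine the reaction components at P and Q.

Moments about P: Q_y·9.9 − 20·9.6 − 88 − 195 = 0 → Q_y = 475/9.9 = 47.9798 ≈ 47.98 kip.
ΣF_y = 0: P_y + 47.9798 − 20 = 0 → P_y = -27.98 kip.
ΣF_x = 0: P_x + 10 = 0 → P_x = -10.00 kip.

P_x = -10.00 kip, P_y = -27.98 kip, Q_y = 47.98 kip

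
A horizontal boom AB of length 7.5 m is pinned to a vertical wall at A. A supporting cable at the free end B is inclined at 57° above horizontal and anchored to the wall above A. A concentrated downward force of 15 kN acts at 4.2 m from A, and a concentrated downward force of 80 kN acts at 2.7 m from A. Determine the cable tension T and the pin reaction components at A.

ΣM about A: T·sin57°·7.5 − 15·4.2 − 80·2.7 = 0 → T = 279/(7.5·0.838671) = 44.3559 ≈ 44.36 kN.
ΣF_x = 0: A_x − T·cos57° = 0 → A_x = 44.3559 × 0.544639 = 24.16 kN.
ΣF_y = 0: A_y + T·sin57° − 15 − 80 = 0 → A_y = 95 − 44.3559 × 0.838671 = 57.80 kN.

T = 44.36 kN, A_x = 24.16 kN, A_y = 57.80 kN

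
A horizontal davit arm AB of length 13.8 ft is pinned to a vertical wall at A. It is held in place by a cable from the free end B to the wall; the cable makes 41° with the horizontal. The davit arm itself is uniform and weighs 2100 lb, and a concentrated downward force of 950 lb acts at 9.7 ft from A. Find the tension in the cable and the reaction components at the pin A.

T = 2618 lb, A_x = 1976 lb, A_y = 1332 lb

ΣM about A: T·sin41°·13.8 − 2100·6.9 − 950·9.7 = 0 → T = 23705/(13.8·0.656059) = 2618.29 ≈ 2618 lb.
ΣF_x = 0: A_x − T·cos41° = 0 → A_x = 2618.29 × 0.75471 = 1976 lb.
ΣF_y = 0: A_y + T·sin41° − 2100 − 950 = 0 → A_y = 3050 − 2618.29 × 0.656059 = 1332 lb.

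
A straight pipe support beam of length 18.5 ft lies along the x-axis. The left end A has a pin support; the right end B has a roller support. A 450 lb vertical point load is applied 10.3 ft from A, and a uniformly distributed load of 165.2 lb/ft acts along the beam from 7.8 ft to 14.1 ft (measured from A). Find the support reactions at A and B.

Resultant of the distributed load: 165.2 × 6.3 = 1040.76 lb at 10.95 ft from A.
ΣM about A: B_y·18.5 − 450·10.3 − (165.2·6.3)·10.95 = 0 → B_y = 16031.322/18.5 = 866.558 ≈ 866.6 lb.
ΣF_y = 0: A_y + 866.558 − 450 − 165.2·6.3 = 0 → A_y = 624.2 lb.
ΣF_x = 0: no horizontal applied forces, so A_x = 0.

A_x = 0, A_y = 624.2 lb, B_y = 866.6 lb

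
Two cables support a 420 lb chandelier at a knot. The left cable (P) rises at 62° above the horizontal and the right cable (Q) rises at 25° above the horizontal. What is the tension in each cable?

T_P = 381.2 lb, T_Q = 197.4 lb

ΣF_x = 0: −T_P·cos62° + T_Q·cos25° = 0 → T_Q = 0.518005·T_P.
ΣF_y = 0: T_P·sin62° + T_Q·sin25° = 420.
Substitute: T_P·(0.882948 + 0.518005·0.422618) = 420 → T_P = 381.171 ≈ 381.2 lb.
Then T_Q = 0.518005 × 381.171 = 197.4 lb.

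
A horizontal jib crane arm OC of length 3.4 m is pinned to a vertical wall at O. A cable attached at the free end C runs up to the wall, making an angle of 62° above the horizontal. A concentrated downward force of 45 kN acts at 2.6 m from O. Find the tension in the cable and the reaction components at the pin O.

ΣM about O: T·sin62°·3.4 − 45·2.6 = 0 → T = 117/(3.4·0.882948) = 38.9737 ≈ 38.97 kN.
ΣF_x = 0: O_x − T·cos62° = 0 → O_x = 38.9737 × 0.469472 = 18.30 kN.
ΣF_y = 0: O_y + T·sin62° − 45 = 0 → O_y = 45 − 38.9737 × 0.882948 = 10.59 kN.

T = 38.97 kN, O_x = 18.30 kN, O_y = 10.59 kN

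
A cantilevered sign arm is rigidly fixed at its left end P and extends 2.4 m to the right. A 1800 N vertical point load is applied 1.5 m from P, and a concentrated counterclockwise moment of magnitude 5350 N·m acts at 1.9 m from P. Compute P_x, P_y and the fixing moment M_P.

P_x = 0, P_y = 1800 N, M_P = -2650 N·m

ΣF_x = 0: P_x = 0.
ΣF_y = 0: P_y − 1800 = 0 → P_y = 1800 N.
ΣM about P: M_P − 1800·1.5 + 5350 = 0 → M_P = -2650 N·m.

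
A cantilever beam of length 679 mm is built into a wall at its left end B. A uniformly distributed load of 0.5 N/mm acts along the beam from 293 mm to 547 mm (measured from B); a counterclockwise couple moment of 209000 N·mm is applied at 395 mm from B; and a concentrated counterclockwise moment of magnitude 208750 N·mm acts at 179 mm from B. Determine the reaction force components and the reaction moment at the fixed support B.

Resultant of the distributed load: 0.5 × 254 = 127 N at 420 mm from B.
ΣF_x = 0: B_x = 0.
ΣF_y = 0: B_y − 0.5·254 = 0 → B_y = 127.0 N.
ΣM about B: M_B − (0.5·254)·420 + 209000 + 208750 = 0 → M_B = -364400 N·mm.

B_x = 0, B_y = 127.0 N, M_B = -364400 N·mm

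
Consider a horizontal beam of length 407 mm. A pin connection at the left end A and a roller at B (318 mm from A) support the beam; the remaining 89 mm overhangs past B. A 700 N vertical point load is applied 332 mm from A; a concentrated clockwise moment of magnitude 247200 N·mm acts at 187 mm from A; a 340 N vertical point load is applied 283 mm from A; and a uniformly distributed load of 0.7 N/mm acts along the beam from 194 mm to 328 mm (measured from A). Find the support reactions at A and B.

Resultant of the distributed load: 0.7 × 134 = 93.8 N at 261 mm from A.
Moments about A: B_y·318 − 700·332 − 247200 − 340·283 − (0.7·134)·261 = 0 → B_y = 600301.8/318 = 1887.74 ≈ 1888 N.
ΣF_y = 0: A_y + 1887.74 − 700 − 340 − 0.7·134 = 0 → A_y = -753.9 N.
ΣF_x = 0: no horizontal applied forces, so A_x = 0.

A_x = 0, A_y = -753.9 N, B_y = 1888 N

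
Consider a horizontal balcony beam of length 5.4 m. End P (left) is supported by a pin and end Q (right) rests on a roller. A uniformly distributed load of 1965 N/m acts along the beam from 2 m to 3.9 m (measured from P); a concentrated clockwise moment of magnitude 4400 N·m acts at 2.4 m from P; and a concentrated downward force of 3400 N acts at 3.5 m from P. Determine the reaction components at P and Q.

P_x = 0, P_y = 2075 N, Q_y = 5058 N

Resultant of the distributed load: 1965 × 1.9 = 3733.5 N at 2.95 m from P.
ΣM about P: Q_y·5.4 − (1965·1.9)·2.95 − 4400 − 3400·3.5 = 0 → Q_y = 27313.825/5.4 = 5058.12 ≈ 5058 N.
ΣF_y = 0: P_y + 5058.12 − 1965·1.9 − 3400 = 0 → P_y = 2075 N.
ΣF_x = 0: no horizontal applied forces, so P_x = 0.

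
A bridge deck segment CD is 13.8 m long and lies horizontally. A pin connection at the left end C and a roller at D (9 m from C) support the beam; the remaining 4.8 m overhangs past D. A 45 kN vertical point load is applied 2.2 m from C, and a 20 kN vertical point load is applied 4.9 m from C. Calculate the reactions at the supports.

C_x = 0, C_y = 43.11 kN, D_y = 21.89 kN

Moments about C: D_y·9 − 45·2.2 − 20·4.9 = 0 → D_y = 197/9 = 21.8889 ≈ 21.89 kN.
ΣF_y = 0: C_y + 21.8889 − 45 − 20 = 0 → C_y = 43.11 kN.
ΣF_x = 0: no horizontal applied forces, so C_x = 0.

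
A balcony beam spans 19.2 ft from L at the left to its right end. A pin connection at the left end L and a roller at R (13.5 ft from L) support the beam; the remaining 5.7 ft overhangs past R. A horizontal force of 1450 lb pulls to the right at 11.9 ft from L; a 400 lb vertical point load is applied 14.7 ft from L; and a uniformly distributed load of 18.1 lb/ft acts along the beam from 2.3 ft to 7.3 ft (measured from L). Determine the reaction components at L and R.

L_x = -1450 lb, L_y = 22.77 lb, R_y = 467.7 lb

Resultant of the distributed load: 18.1 × 5 = 90.5 lb at 4.8 ft from L.
Taking moments about L: R_y·13.5 − 400·14.7 − (18.1·5)·4.8 = 0 → R_y = 6314.4/13.5 = 467.733 ≈ 467.7 lb.
ΣF_y = 0: L_y + 467.733 − 400 − 18.1·5 = 0 → L_y = 22.77 lb.
ΣF_x = 0: L_x + 1450 = 0 → L_x = -1450 lb.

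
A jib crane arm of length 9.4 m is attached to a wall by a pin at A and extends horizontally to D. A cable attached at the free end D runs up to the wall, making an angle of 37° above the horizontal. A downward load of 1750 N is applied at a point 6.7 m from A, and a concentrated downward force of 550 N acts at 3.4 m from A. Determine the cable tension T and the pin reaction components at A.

T = 2403 N, A_x = 1919 N, A_y = 853.7 N

ΣM about A: T·sin37°·9.4 − 1750·6.7 − 550·3.4 = 0 → T = 13595/(9.4·0.601815) = 2403.19 ≈ 2403 N.
ΣF_x = 0: A_x − T·cos37° = 0 → A_x = 2403.19 × 0.798636 = 1919 N.
ΣF_y = 0: A_y + T·sin37° − 1750 − 550 = 0 → A_y = 2300 − 2403.19 × 0.601815 = 853.7 N.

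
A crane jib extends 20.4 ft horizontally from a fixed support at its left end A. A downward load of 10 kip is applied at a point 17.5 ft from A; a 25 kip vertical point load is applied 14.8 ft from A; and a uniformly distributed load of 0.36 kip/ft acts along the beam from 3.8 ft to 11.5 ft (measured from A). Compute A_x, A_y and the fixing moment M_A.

Resultant of the distributed load: 0.36 × 7.7 = 2.772 kip at 7.65 ft from A.
ΣF_x = 0: A_x = 0.
ΣF_y = 0: A_y − 10 − 25 − 0.36·7.7 = 0 → A_y = 37.77 kip.
ΣM about A: M_A − 10·17.5 − 25·14.8 − (0.36·7.7)·7.65 = 0 → M_A = 566.2 kip·ft.

A_x = 0, A_y = 37.77 kip, M_A = 566.2 kip·ft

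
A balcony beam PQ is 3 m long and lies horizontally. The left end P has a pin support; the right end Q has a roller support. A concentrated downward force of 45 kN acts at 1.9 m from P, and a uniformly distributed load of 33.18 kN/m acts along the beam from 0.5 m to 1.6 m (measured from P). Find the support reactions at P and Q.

Resultant of the distributed load: 33.18 × 1.1 = 36.498 kN at 1.05 m from P.
ΣM about P: Q_y·3 − 45·1.9 − (33.18·1.1)·1.05 = 0 → Q_y = 123.8229/3 = 41.2743 ≈ 41.27 kN.
ΣF_y = 0: P_y + 41.2743 − 45 − 33.18·1.1 = 0 → P_y = 40.22 kN.
ΣF_x = 0: no horizontal applied forces, so P_x = 0.

P_x = 0, P_y = 40.22 kN, Q_y = 41.27 kN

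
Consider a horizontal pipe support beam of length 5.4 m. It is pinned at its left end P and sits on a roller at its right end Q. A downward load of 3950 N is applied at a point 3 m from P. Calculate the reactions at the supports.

P_x = 0, P_y = 1756 N, Q_y = 2194 N

Taking moments about P: Q_y·5.4 − 3950·3 = 0 → Q_y = 11850/5.4 = 2194.44 ≈ 2194 N.
ΣF_y = 0: P_y + 2194.44 − 3950 = 0 → P_y = 1756 N.
ΣF_x = 0: no horizontal applied forces, so P_x = 0.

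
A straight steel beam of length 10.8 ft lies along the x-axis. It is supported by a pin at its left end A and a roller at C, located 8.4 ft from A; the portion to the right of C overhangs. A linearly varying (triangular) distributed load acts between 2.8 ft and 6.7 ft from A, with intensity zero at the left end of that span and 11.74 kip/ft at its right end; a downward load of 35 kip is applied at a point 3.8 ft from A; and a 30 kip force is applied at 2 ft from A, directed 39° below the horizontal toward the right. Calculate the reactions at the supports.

Resultant of the triangular load: ½ × 11.74 × 3.9 = 22.893 kip, acting at 5.4 ft from A (one-third of the span from the peak).
Taking moments about A: C_y·8.4 − (½·11.74·3.9)·5.4 − 35·3.8 − 30·sin39°·2 = 0 → C_y = 294.381/8.4 = 35.0454 ≈ 35.05 kip.
ΣF_y = 0: A_y + 35.0454 − ½·11.74·3.9 − 35 − 30·sin39° = 0 → A_y = 41.73 kip.
ΣF_x = 0: A_x + 30·cos39° = 0 → A_x = -23.31 kip.

A_x = -23.31 kip, A_y = 41.73 kip, C_y = 35.05 kip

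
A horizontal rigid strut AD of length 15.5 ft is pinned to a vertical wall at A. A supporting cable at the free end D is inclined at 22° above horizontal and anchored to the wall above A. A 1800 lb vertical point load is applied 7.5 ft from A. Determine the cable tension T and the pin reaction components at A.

T = 2325 lb, A_x = 2156 lb, A_y = 929.0 lb

ΣM about A: T·sin22°·15.5 − 1800·7.5 = 0 → T = 13500/(15.5·0.374607) = 2325.02 ≈ 2325 lb.
ΣF_x = 0: A_x − T·cos22° = 0 → A_x = 2325.02 × 0.927184 = 2156 lb.
ΣF_y = 0: A_y + T·sin22° − 1800 = 0 → A_y = 1800 − 2325.02 × 0.374607 = 929.0 lb.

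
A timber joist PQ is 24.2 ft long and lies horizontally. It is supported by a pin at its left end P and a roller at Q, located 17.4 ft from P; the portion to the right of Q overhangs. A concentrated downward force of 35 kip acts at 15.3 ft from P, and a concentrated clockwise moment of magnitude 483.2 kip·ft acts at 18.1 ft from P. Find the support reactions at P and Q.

P_x = 0, P_y = -23.55 kip, Q_y = 58.55 kip

ΣM about P: Q_y·17.4 − 35·15.3 − 483.2 = 0 → Q_y = 1018.7/17.4 = 58.546 ≈ 58.55 kip.
ΣF_y = 0: P_y + 58.546 − 35 = 0 → P_y = -23.55 kip.
ΣF_x = 0: no horizontal applied forces, so P_x = 0.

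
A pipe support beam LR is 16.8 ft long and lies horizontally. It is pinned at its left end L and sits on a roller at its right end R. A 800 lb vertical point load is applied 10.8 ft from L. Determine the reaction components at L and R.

Taking moments about L: R_y·16.8 − 800·10.8 = 0 → R_y = 8640/16.8 = 514.286 ≈ 514.3 lb.
ΣF_y = 0: L_y + 514.286 − 800 = 0 → L_y = 285.7 lb.
ΣF_x = 0: no horizontal applied forces, so L_x = 0.

L_x = 0, L_y = 285.7 lb, R_y = 514.3 lb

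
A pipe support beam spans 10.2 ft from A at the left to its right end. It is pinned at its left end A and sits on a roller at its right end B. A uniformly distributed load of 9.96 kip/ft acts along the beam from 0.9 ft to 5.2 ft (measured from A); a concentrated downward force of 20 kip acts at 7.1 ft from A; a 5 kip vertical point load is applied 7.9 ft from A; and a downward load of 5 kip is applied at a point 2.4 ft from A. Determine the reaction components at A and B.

Resultant of the distributed load: 9.96 × 4.3 = 42.828 kip at 3.05 ft from A.
Moments about A: B_y·10.2 − (9.96·4.3)·3.05 − 20·7.1 − 5·7.9 − 5·2.4 = 0 → B_y = 324.1254/10.2 = 31.777 ≈ 31.78 kip.
ΣF_y = 0: A_y + 31.777 − 9.96·4.3 − 20 − 5 − 5 = 0 → A_y = 41.05 kip.
ΣF_x = 0: no horizontal applied forces, so A_x = 0.

A_x = 0, A_y = 41.05 kip, B_y = 31.78 kip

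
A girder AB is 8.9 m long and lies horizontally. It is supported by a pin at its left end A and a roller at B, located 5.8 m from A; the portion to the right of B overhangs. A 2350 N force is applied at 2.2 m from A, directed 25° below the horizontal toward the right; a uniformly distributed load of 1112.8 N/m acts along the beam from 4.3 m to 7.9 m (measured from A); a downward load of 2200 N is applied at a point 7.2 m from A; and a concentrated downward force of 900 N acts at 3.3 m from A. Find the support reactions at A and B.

Resultant of the distributed load: 1112.8 × 3.6 = 4006.08 N at 6.1 m from A.
Taking moments about A: B_y·5.8 − 2350·sin25°·2.2 − (1112.8·3.6)·6.1 − 2200·7.2 − 900·3.3 = 0 → B_y = 45432/5.8 = 7833.1 ≈ 7833 N.
ΣF_y = 0: A_y + 7833.1 − 2350·sin25° − 1112.8·3.6 − 2200 − 900 = 0 → A_y = 266.1 N.
ΣF_x = 0: A_x + 2350·cos25° = 0 → A_x = -2130 N.

A_x = -2130 N, A_y = 266.1 N, B_y = 7833 N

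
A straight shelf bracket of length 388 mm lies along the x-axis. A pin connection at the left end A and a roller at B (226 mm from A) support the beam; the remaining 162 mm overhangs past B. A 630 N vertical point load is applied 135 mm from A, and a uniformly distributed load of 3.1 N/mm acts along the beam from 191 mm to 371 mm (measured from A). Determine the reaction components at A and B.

A_x = 0, A_y = 117.9 N, B_y = 1070 N

Resultant of the distributed load: 3.1 × 180 = 558 N at 281 mm from A.
ΣM about A: B_y·226 − 630·135 − (3.1·180)·281 = 0 → B_y = 241848/226 = 1070.12 ≈ 1070 N.
ΣF_y = 0: A_y + 1070.12 − 630 − 3.1·180 = 0 → A_y = 117.9 N.
ΣF_x = 0: no horizontal applied forces, so A_x = 0.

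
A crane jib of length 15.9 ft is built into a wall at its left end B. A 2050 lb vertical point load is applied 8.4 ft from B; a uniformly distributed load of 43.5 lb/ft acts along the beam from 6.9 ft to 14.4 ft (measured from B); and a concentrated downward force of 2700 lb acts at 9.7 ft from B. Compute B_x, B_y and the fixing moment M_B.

Resultant of the distributed load: 43.5 × 7.5 = 326.25 lb at 10.65 ft from B.
ΣF_x = 0: B_x = 0.
ΣF_y = 0: B_y − 2050 − 43.5·7.5 − 2700 = 0 → B_y = 5076 lb.
ΣM about B: M_B − 2050·8.4 − (43.5·7.5)·10.65 − 2700·9.7 = 0 → M_B = 46880 lb·ft.

B_x = 0, B_y = 5076 lb, M_B = 46880 lb·ft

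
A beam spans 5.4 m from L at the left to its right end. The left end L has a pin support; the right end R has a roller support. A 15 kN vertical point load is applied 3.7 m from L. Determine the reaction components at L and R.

ΣM about L: R_y·5.4 − 15·3.7 = 0 → R_y = 55.5/5.4 = 10.2778 ≈ 10.28 kN.
ΣF_y = 0: L_y + 10.2778 − 15 = 0 → L_y = 4.722 kN.
ΣF_x = 0: no horizontal applied forces, so L_x = 0.

L_x = 0, L_y = 4.722 kN, R_y = 10.28 kN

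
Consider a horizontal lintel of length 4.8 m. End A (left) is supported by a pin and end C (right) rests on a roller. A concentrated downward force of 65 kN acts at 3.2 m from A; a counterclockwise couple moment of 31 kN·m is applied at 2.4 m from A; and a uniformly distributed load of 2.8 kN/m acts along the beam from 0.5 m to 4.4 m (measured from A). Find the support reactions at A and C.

A_x = 0, A_y = 33.47 kN, C_y = 42.45 kN

Resultant of the distributed load: 2.8 × 3.9 = 10.92 kN at 2.45 m from A.
Taking moments about A: C_y·4.8 − 65·3.2 + 31 − (2.8·3.9)·2.45 = 0 → C_y = 203.754/4.8 = 42.4487 ≈ 42.45 kN.
ΣF_y = 0: A_y + 42.4487 − 65 − 2.8·3.9 = 0 → A_y = 33.47 kN.
ΣF_x = 0: no horizontal applied forces, so A_x = 0.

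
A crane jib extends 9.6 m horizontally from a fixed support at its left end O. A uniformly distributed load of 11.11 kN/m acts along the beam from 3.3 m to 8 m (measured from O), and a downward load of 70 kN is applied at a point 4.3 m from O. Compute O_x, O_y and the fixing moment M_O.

Resultant of the distributed load: 11.11 × 4.7 = 52.217 kN at 5.65 m from O.
ΣF_x = 0: O_x = 0.
ΣF_y = 0: O_y − 11.11·4.7 − 70 = 0 → O_y = 122.2 kN.
ΣM about O: M_O − (11.11·4.7)·5.65 − 70·4.3 = 0 → M_O = 596.0 kN·m.

O_x = 0, O_y = 122.2 kN, M_O = 596.0 kN·m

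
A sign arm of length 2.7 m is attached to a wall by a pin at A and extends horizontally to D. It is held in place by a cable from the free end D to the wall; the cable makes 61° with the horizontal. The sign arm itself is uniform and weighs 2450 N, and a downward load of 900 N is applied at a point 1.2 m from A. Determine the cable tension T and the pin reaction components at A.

ΣM about A: T·sin61°·2.7 − 2450·1.35 − 900·1.2 = 0 → T = 4387.5/(2.7·0.87462) = 1857.95 ≈ 1858 N.
ΣF_x = 0: A_x − T·cos61° = 0 → A_x = 1857.95 × 0.48481 = 900.8 N.
ΣF_y = 0: A_y + T·sin61° − 2450 − 900 = 0 → A_y = 3350 − 1857.95 × 0.87462 = 1725 N.

T = 1858 N, A_x = 900.8 N, A_y = 1725 N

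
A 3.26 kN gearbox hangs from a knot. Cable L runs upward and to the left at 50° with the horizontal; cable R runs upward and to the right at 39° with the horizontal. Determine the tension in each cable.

ΣF_x = 0: −T_L·cos50° + T_R·cos39° = 0 → T_R = 0.827113·T_L.
ΣF_y = 0: T_L·sin50° + T_R·sin39° = 3.26.
Substitute: T_L·(0.766044 + 0.827113·0.62932) = 3.26 → T_L = 2.53388 ≈ 2.534 kN.
Then T_R = 0.827113 × 2.53388 = 2.096 kN.

T_L = 2.534 kN, T_R = 2.096 kN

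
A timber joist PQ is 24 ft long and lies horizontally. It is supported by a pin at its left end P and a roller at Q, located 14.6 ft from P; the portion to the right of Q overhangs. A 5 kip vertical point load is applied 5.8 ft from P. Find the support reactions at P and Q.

P_x = 0, P_y = 3.014 kip, Q_y = 1.986 kip

ΣM about P: Q_y·14.6 − 5·5.8 = 0 → Q_y = 29/14.6 = 1.9863 ≈ 1.986 kip.
ΣF_y = 0: P_y + 1.9863 − 5 = 0 → P_y = 3.014 kip.
ΣF_x = 0: no horizontal applied forces, so P_x = 0.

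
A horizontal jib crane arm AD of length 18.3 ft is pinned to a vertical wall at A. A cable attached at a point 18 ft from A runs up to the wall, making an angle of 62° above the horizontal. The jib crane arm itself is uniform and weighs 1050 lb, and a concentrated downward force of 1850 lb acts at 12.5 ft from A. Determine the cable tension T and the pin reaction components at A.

ΣM about A: T·sin62°·18 − 1050·9.15 − 1850·12.5 = 0 → T = 32732.5/(18·0.882948) = 2059.55 ≈ 2060 lb.
ΣF_x = 0: A_x − T·cos62° = 0 → A_x = 2059.55 × 0.469472 = 966.9 lb.
ΣF_y = 0: A_y + T·sin62° − 1050 − 1850 = 0 → A_y = 2900 − 2059.55 × 0.882948 = 1082 lb.

T = 2060 lb, A_x = 966.9 lb, A_y = 1082 lb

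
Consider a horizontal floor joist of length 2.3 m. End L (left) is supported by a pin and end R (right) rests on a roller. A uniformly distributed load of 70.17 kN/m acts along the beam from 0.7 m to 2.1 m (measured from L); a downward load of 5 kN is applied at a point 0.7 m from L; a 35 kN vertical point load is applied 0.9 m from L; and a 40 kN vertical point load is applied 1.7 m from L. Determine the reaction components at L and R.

L_x = 0, L_y = 73.66 kN, R_y = 104.6 kN

Resultant of the distributed load: 70.17 × 1.4 = 98.238 kN at 1.4 m from L.
ΣM about L: R_y·2.3 − (70.17·1.4)·1.4 − 5·0.7 − 35·0.9 − 40·1.7 = 0 → R_y = 240.5332/2.3 = 104.58 ≈ 104.6 kN.
ΣF_y = 0: L_y + 104.58 − 70.17·1.4 − 5 − 35 − 40 = 0 → L_y = 73.66 kN.
ΣF_x = 0: no horizontal applied forces, so L_x = 0.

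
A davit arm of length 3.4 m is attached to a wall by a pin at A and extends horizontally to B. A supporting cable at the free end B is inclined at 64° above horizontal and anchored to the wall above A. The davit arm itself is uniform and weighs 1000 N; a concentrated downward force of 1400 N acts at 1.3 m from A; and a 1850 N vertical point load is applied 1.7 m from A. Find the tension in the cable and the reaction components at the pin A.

ΣM about A: T·sin64°·3.4 − 1000·1.7 − 1400·1.3 − 1850·1.7 = 0 → T = 6665/(3.4·0.898794) = 2181.03 ≈ 2181 N.
ΣF_x = 0: A_x − T·cos64° = 0 → A_x = 2181.03 × 0.438371 = 956.1 N.
ΣF_y = 0: A_y + T·sin64° − 1000 − 1400 − 1850 = 0 → A_y = 4250 − 2181.03 × 0.898794 = 2290 N.

T = 2181 N, A_x = 956.1 N, A_y = 2290 N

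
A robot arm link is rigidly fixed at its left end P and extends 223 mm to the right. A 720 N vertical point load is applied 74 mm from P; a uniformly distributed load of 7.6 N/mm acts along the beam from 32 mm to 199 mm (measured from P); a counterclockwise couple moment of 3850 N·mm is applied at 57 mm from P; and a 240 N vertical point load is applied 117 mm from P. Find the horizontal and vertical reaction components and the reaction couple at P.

Resultant of the distributed load: 7.6 × 167 = 1269.2 N at 115.5 mm from P.
ΣF_x = 0: P_x = 0.
ΣF_y = 0: P_y − 720 − 7.6·167 − 240 = 0 → P_y = 2229 N.
ΣM about P: M_P − 720·74 − (7.6·167)·115.5 + 3850 − 240·117 = 0 → M_P = 224100 N·mm.

P_x = 0, P_y = 2229 N, M_P = 224100 N·mm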